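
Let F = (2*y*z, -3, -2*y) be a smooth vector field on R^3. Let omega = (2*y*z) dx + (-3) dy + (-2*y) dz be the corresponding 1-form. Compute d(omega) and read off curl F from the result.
d(omega) = (-2) dy ∧ dz + (2*y) dz ∧ dx + (-2*z) dx ∧ dy; curl F = (-2, 2*y, -2*z)

d omega = sum_{i<j} (∂f_j/∂x_i - ∂f_i/∂x_j) dx_i ∧ dx_j. Under the identification (dy ∧ dz, dz ∧ dx, dx ∧ dy) ↔ (e_x, e_y, e_z), the coefficients are exactly the components of curl F. Compute:
  ∂R/∂y - ∂Q/∂z = (-2) - (0) = -2
  ∂P/∂z - ∂R/∂x = (2*y) - (0) = 2*y
  ∂Q/∂x - ∂P/∂y = (0) - (2*z) = -2*z.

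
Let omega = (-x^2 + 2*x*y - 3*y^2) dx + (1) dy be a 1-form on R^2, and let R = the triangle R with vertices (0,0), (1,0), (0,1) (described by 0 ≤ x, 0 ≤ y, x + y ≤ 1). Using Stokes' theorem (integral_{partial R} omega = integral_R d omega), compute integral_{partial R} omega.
integral_(partial R) omega = 2/3

Stokes: integral_partial_R omega = integral_R d omega with d omega = (∂Q/∂x - ∂P/∂y) dx ∧ dy.
  ∂Q/∂x = 0
  ∂P/∂y = 2*x - 6*y
  integrand = ∂Q/∂x - ∂P/∂y = -2*x + 6*y.
Integrating over R: integral_0^1 integral_0^{1-x} (-2*x + 6*y) dy dx = 2/3.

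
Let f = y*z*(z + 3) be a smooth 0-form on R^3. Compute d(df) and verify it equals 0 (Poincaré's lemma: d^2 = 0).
d(df) = 0

Step 1: df = sum_i (∂f/∂x_i) dx_i = (0) dx + (z*(z + 3)) dy + (y*(2*z + 3)) dz.
Step 2: Apply d again. Using the 1-form formula, the coefficient of dx ∧ dy in d(df) is ∂^2 f/∂x ∂y - ∂^2 f/∂y ∂x = (0) - (0) = 0 (equality of mixed partials for smooth f).
Similarly for dx ∧ dz and dy ∧ dz — all coefficients vanish. So d(df) = 0.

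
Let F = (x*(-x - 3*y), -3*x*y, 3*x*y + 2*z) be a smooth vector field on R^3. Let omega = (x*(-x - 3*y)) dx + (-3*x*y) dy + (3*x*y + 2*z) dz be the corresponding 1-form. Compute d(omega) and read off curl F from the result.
d(omega) = (3*x) dy ∧ dz + (-3*y) dz ∧ dx + (3*x - 3*y) dx ∧ dy; curl F = (3*x, -3*y, 3*x - 3*y)

d omega = sum_{i<j} (∂f_j/∂x_i - ∂f_i/∂x_j) dx_i ∧ dx_j. Under the identification (dy ∧ dz, dz ∧ dx, dx ∧ dy) ↔ (e_x, e_y, e_z), the coefficients are exactly the components of curl F. Compute:
  ∂R/∂y - ∂Q/∂z = (3*x) - (0) = 3*x
  ∂P/∂z - ∂R/∂x = (0) - (3*y) = -3*y
  ∂Q/∂x - ∂P/∂y = (-3*y) - (-3*x) = 3*x - 3*y.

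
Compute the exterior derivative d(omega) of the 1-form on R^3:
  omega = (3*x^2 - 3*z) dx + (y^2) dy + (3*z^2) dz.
d(omega) = (3) dx ∧ dz

For a 1-form omega = sum_i f_i dx_i, the exterior derivative is
  d(omega) = sum_{i < j} (∂f_j/∂x_i - ∂f_i/∂x_j) dx_i ∧ dx_j.
  coefficient of dx ∧ dz: ∂f_3/∂x - ∂f_1/∂z = ∂(3*z^2)/∂x - ∂(3*x^2 - 3*z)/∂z = 3
Assembling: d(omega) = (3) dx ∧ dz.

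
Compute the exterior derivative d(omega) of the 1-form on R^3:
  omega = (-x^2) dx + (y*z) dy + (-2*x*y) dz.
d(omega) = (-2*y) dx ∧ dz + (-2*x - y) dy ∧ dz

For a 1-form omega = sum_i f_i dx_i, the exterior derivative is
  d(omega) = sum_{i < j} (∂f_j/∂x_i - ∂f_i/∂x_j) dx_i ∧ dx_j.
  coefficient of dx ∧ dz: ∂f_3/∂x - ∂f_1/∂z = ∂(-2*x*y)/∂x - ∂(-x^2)/∂z = -2*y
  coefficient of dy ∧ dz: ∂f_3/∂y - ∂f_2/∂z = ∂(-2*x*y)/∂y - ∂(y*z)/∂z = -2*x - y
Assembling: d(omega) = (-2*y) dx ∧ dz + (-2*x - y) dy ∧ dz.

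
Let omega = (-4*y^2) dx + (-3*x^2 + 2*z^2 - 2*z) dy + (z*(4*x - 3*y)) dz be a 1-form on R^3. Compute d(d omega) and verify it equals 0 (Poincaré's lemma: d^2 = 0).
d(d omega) = 0

Step 1: d omega = sum_{i<j} (∂f_j/∂x_i - ∂f_i/∂x_j) dx_i ∧ dx_j:
  coeff of dx ∧ dy: -6*x + 8*y
  coeff of dx ∧ dz: 4*z
  coeff of dy ∧ dz: 2 - 7*z
Step 2: Apply d again to each 2-form coefficient. The only possible 3-form in R^3 is dx ∧ dy ∧ dz, with coefficient
  ∂(coeff of dy∧dz)/∂x - ∂(coeff of dx∧dz)/∂y + ∂(coeff of dx∧dy)/∂z
  = ∂/∂x (2 - 7*z) - ∂/∂y (4*z) + ∂/∂z (-6*x + 8*y).
Each of these terms simplifies to sums of mixed partials that cancel in pairs. The result is 0 (by equality of mixed partials for smooth functions — Schwarz / Clairaut).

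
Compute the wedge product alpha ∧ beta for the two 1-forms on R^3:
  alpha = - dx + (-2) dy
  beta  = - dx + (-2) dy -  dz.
alpha ∧ beta = (1) dx ∧ dz + (2) dy ∧ dz

Distribute the wedge, using dx_i ∧ dx_j = -dx_j ∧ dx_i and dx_i ∧ dx_i = 0. For each pair (i, j) with i < j, the coefficient of dx_i ∧ dx_j in alpha ∧ beta is (alpha_i * beta_j - alpha_j * beta_i). Collecting: alpha ∧ beta = (1) dx ∧ dz + (2) dy ∧ dz.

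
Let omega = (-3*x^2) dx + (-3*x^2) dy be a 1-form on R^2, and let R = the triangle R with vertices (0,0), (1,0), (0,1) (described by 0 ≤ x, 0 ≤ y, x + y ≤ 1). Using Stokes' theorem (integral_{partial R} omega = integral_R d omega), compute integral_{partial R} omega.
integral_(partial R) omega = -1

Stokes: integral_partial_R omega = integral_R d omega with d omega = (∂Q/∂x - ∂P/∂y) dx ∧ dy.
  ∂Q/∂x = -6*x
  ∂P/∂y = 0
  integrand = ∂Q/∂x - ∂P/∂y = -6*x.
Integrating over R: integral_0^1 integral_0^{1-x} (-6*x) dy dx = -1.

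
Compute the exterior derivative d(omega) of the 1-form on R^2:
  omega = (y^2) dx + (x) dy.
d(omega) = (1 - 2*y) dx ∧ dy

For a 1-form omega = sum_i f_i dx_i, the exterior derivative is
  d(omega) = sum_{i < j} (∂f_j/∂x_i - ∂f_i/∂x_j) dx_i ∧ dx_j.
  coefficient of dx ∧ dy: ∂f_2/∂x - ∂f_1/∂y = ∂(x)/∂x - ∂(y^2)/∂y = 1 - 2*y
Assembling: d(omega) = (1 - 2*y) dx ∧ dy.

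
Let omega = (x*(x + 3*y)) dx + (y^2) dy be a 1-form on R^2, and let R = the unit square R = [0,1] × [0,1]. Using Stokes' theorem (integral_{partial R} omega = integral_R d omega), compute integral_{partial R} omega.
integral_(partial R) omega = -3/2

Stokes: integral_partial_R omega = integral_R d omega with d omega = (∂Q/∂x - ∂P/∂y) dx ∧ dy.
  ∂Q/∂x = 0
  ∂P/∂y = 3*x
  integrand = ∂Q/∂x - ∂P/∂y = -3*x.
Integrating over R: integral_0^1 integral_0^1 (-3*x) dx dy = -3/2.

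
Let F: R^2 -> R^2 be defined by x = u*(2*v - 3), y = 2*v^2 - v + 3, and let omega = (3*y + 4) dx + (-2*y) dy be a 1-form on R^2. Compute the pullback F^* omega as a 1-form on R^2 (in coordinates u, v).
F^* omega = (12*v^3 - 24*v^2 + 35*v - 39) du + (12*u*v^2 - 6*u*v + 26*u - 16*v^3 + 12*v^2 - 26*v + 6) dv

Using F^*(f dg) = (f ∘ F) d(g ∘ F), substitute each coordinate x_i by F_i(u, v) in f_i, and replace dx_i by d F_i = (∂F_i/∂u) du + (∂F_i/∂v) dv.
  For the x component: f_1(F) = 6*v^2 - 3*v + 13; d F_1 = (2*v - 3) du + (2*u) dv
  For the y component: f_2(F) = -4*v^2 + 2*v - 6; d F_2 = (0) du + (4*v - 1) dv
Combining and collecting du, dv coefficients:
  coeff of du: 12*v^3 - 24*v^2 + 35*v - 39
  coeff of dv: 12*u*v^2 - 6*u*v + 26*u - 16*v^3 + 12*v^2 - 26*v + 6
F^* omega = (12*v^3 - 24*v^2 + 35*v - 39) du + (12*u*v^2 - 6*u*v + 26*u - 16*v^3 + 12*v^2 - 26*v + 6) dv.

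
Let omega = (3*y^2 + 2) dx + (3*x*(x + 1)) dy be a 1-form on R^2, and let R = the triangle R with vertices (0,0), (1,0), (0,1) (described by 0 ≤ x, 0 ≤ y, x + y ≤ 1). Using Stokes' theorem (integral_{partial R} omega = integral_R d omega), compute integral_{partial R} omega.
integral_(partial R) omega = 3/2

Stokes: integral_partial_R omega = integral_R d omega with d omega = (∂Q/∂x - ∂P/∂y) dx ∧ dy.
  ∂Q/∂x = 6*x + 3
  ∂P/∂y = 6*y
  integrand = ∂Q/∂x - ∂P/∂y = 6*x - 6*y + 3.
Integrating over R: integral_0^1 integral_0^{1-x} (6*x - 6*y + 3) dy dx = 3/2.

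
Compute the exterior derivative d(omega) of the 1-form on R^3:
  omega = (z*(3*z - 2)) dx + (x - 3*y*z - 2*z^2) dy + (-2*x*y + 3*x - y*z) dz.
d(omega) = (1) dx ∧ dy + (-2*y - 6*z + 5) dx ∧ dz + (-2*x + 3*y + 3*z) dy ∧ dz

For a 1-form omega = sum_i f_i dx_i, the exterior derivative is
  d(omega) = sum_{i < j} (∂f_j/∂x_i - ∂f_i/∂x_j) dx_i ∧ dx_j.
  coefficient of dx ∧ dy: ∂f_2/∂x - ∂f_1/∂y = ∂(x - 3*y*z - 2*z^2)/∂x - ∂(z*(3*z - 2))/∂y = 1
  coefficient of dx ∧ dz: ∂f_3/∂x - ∂f_1/∂z = ∂(-2*x*y + 3*x - y*z)/∂x - ∂(z*(3*z - 2))/∂z = -2*y - 6*z + 5
  coefficient of dy ∧ dz: ∂f_3/∂y - ∂f_2/∂z = ∂(-2*x*y + 3*x - y*z)/∂y - ∂(x - 3*y*z - 2*z^2)/∂z = -2*x + 3*y + 3*z
Assembling: d(omega) = (1) dx ∧ dy + (-2*y - 6*z + 5) dx ∧ dz + (-2*x + 3*y + 3*z) dy ∧ dz.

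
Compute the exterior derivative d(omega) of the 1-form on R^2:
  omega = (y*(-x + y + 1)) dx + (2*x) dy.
d(omega) = (x - 2*y + 1) dx ∧ dy

For a 1-form omega = sum_i f_i dx_i, the exterior derivative is
  d(omega) = sum_{i < j} (∂f_j/∂x_i - ∂f_i/∂x_j) dx_i ∧ dx_j.
  coefficient of dx ∧ dy: ∂f_2/∂x - ∂f_1/∂y = ∂(2*x)/∂x - ∂(y*(-x + y + 1))/∂y = x - 2*y + 1
Assembling: d(omega) = (x - 2*y + 1) dx ∧ dy.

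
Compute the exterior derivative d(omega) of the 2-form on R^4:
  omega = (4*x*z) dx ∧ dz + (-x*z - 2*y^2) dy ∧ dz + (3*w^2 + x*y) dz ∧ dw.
d(omega) = (-z) dx ∧ dy ∧ dz + (y) dx ∧ dz ∧ dw + (x) dy ∧ dz ∧ dw

For a 2-form omega = sum_{i<j} g_{ij} dx_i ∧ dx_j, the exterior derivative is
  d(omega) = sum_{i<j} d(g_{ij}) ∧ dx_i ∧ dx_j = sum_{i<j, k} (∂g_{ij}/∂x_k) dx_k ∧ dx_i ∧ dx_j.
Expand each term, using dx_k ∧ dx_i ∧ dx_j = sgn(permutation) dx_{(a)} ∧ dx_{(b)} ∧ dx_{(c)} with (a < b < c) sorted:
  d(-x*z - 2*y^2) includes (∂/∂x)(-x*z - 2*y^2) dx = (-z) dx, which multiplied by dy ∧ dz gives (-z) dx ∧ dy ∧ dz
  d(3*w^2 + x*y) includes (∂/∂x)(3*w^2 + x*y) dx = (y) dx, which multiplied by dz ∧ dw gives (y) dx ∧ dz ∧ dw
  d(3*w^2 + x*y) includes (∂/∂y)(3*w^2 + x*y) dy = (x) dy, which multiplied by dz ∧ dw gives (x) dy ∧ dz ∧ dw
Collecting like 3-forms: d(omega) = (-z) dx ∧ dy ∧ dz + (y) dx ∧ dz ∧ dw + (x) dy ∧ dz ∧ dw.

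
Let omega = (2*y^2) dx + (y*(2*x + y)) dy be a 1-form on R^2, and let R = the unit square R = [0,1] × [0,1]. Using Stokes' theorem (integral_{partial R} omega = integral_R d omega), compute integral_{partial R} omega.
integral_(partial R) omega = -1

Stokes: integral_partial_R omega = integral_R d omega with d omega = (∂Q/∂x - ∂P/∂y) dx ∧ dy.
  ∂Q/∂x = 2*y
  ∂P/∂y = 4*y
  integrand = ∂Q/∂x - ∂P/∂y = -2*y.
Integrating over R: integral_0^1 integral_0^1 (-2*y) dx dy = -1.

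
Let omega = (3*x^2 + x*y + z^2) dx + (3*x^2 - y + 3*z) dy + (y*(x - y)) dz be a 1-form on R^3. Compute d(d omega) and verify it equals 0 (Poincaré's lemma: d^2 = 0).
d(d omega) = 0

Step 1: d omega = sum_{i<j} (∂f_j/∂x_i - ∂f_i/∂x_j) dx_i ∧ dx_j:
  coeff of dx ∧ dy: 5*x
  coeff of dx ∧ dz: y - 2*z
  coeff of dy ∧ dz: x - 2*y - 3
Step 2: Apply d again to each 2-form coefficient. The only possible 3-form in R^3 is dx ∧ dy ∧ dz, with coefficient
  ∂(coeff of dy∧dz)/∂x - ∂(coeff of dx∧dz)/∂y + ∂(coeff of dx∧dy)/∂z
  = ∂/∂x (x - 2*y - 3) - ∂/∂y (y - 2*z) + ∂/∂z (5*x).
Each of these terms simplifies to sums of mixed partials that cancel in pairs. The result is 0 (by equality of mixed partials for smooth functions — Schwarz / Clairaut).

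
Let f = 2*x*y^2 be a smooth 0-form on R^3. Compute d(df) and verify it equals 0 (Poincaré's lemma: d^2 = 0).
d(df) = 0

Step 1: df = sum_i (∂f/∂x_i) dx_i = (2*y^2) dx + (4*x*y) dy + (0) dz.
Step 2: Apply d again. Using the 1-form formula, the coefficient of dx ∧ dy in d(df) is ∂^2 f/∂x ∂y - ∂^2 f/∂y ∂x = (4*y) - (4*y) = 0 (equality of mixed partials for smooth f).
Similarly for dx ∧ dz and dy ∧ dz — all coefficients vanish. So d(df) = 0.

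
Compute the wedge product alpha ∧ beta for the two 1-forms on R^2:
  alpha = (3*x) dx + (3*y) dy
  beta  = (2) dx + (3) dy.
alpha ∧ beta = (9*x - 6*y) dx ∧ dy

Distribute the wedge, using dx_i ∧ dx_j = -dx_j ∧ dx_i and dx_i ∧ dx_i = 0. For each pair (i, j) with i < j, the coefficient of dx_i ∧ dx_j in alpha ∧ beta is (alpha_i * beta_j - alpha_j * beta_i). Collecting: alpha ∧ beta = (9*x - 6*y) dx ∧ dy.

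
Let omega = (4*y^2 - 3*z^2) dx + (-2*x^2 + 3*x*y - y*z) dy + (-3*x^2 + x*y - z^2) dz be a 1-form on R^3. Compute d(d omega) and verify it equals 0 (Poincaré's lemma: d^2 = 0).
d(d omega) = 0

Step 1: d omega = sum_{i<j} (∂f_j/∂x_i - ∂f_i/∂x_j) dx_i ∧ dx_j:
  coeff of dx ∧ dy: -4*x - 5*y
  coeff of dx ∧ dz: -6*x + y + 6*z
  coeff of dy ∧ dz: x + y
Step 2: Apply d again to each 2-form coefficient. The only possible 3-form in R^3 is dx ∧ dy ∧ dz, with coefficient
  ∂(coeff of dy∧dz)/∂x - ∂(coeff of dx∧dz)/∂y + ∂(coeff of dx∧dy)/∂z
  = ∂/∂x (x + y) - ∂/∂y (-6*x + y + 6*z) + ∂/∂z (-4*x - 5*y).
Each of these terms simplifies to sums of mixed partials that cancel in pairs. The result is 0 (by equality of mixed partials for smooth functions — Schwarz / Clairaut).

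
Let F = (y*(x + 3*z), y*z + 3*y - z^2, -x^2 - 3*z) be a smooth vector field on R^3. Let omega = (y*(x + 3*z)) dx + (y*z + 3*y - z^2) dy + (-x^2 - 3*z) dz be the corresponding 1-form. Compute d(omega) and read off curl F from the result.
d(omega) = (-y + 2*z) dy ∧ dz + (2*x + 3*y) dz ∧ dx + (-x - 3*z) dx ∧ dy; curl F = (-y + 2*z, 2*x + 3*y, -x - 3*z)

d omega = sum_{i<j} (∂f_j/∂x_i - ∂f_i/∂x_j) dx_i ∧ dx_j. Under the identification (dy ∧ dz, dz ∧ dx, dx ∧ dy) ↔ (e_x, e_y, e_z), the coefficients are exactly the components of curl F. Compute:
  ∂R/∂y - ∂Q/∂z = (0) - (y - 2*z) = -y + 2*z
  ∂P/∂z - ∂R/∂x = (3*y) - (-2*x) = 2*x + 3*y
  ∂Q/∂x - ∂P/∂y = (0) - (x + 3*z) = -x - 3*z.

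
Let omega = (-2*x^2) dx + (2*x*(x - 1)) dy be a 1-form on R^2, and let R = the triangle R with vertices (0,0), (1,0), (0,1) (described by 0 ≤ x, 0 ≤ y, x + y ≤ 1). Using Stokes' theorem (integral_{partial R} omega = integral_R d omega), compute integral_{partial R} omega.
integral_(partial R) omega = -1/3

Stokes: integral_partial_R omega = integral_R d omega with d omega = (∂Q/∂x - ∂P/∂y) dx ∧ dy.
  ∂Q/∂x = 4*x - 2
  ∂P/∂y = 0
  integrand = ∂Q/∂x - ∂P/∂y = 4*x - 2.
Integrating over R: integral_0^1 integral_0^{1-x} (4*x - 2) dy dx = -1/3.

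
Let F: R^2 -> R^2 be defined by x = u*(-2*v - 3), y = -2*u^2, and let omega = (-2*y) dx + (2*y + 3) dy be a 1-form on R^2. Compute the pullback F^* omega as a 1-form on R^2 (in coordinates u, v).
F^* omega = (4*u*(4*u^2 - 2*u*v - 3*u - 3)) du + (-8*u^3) dv

Using F^*(f dg) = (f ∘ F) d(g ∘ F), substitute each coordinate x_i by F_i(u, v) in f_i, and replace dx_i by d F_i = (∂F_i/∂u) du + (∂F_i/∂v) dv.
  For the x component: f_1(F) = 4*u^2; d F_1 = (-2*v - 3) du + (-2*u) dv
  For the y component: f_2(F) = 3 - 4*u^2; d F_2 = (-4*u) du + (0) dv
Combining and collecting du, dv coefficients:
  coeff of du: 4*u*(4*u^2 - 2*u*v - 3*u - 3)
  coeff of dv: -8*u^3
F^* omega = (4*u*(4*u^2 - 2*u*v - 3*u - 3)) du + (-8*u^3) dv.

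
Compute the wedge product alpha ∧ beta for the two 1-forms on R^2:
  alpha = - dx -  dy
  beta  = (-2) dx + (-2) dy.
alpha ∧ beta = 0

Distribute the wedge, using dx_i ∧ dx_j = -dx_j ∧ dx_i and dx_i ∧ dx_i = 0. For each pair (i, j) with i < j, the coefficient of dx_i ∧ dx_j in alpha ∧ beta is (alpha_i * beta_j - alpha_j * beta_i). Collecting: alpha ∧ beta = 0.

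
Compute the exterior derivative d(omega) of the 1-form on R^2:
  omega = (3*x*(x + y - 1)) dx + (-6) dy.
d(omega) = (-3*x) dx ∧ dy

For a 1-form omega = sum_i f_i dx_i, the exterior derivative is
  d(omega) = sum_{i < j} (∂f_j/∂x_i - ∂f_i/∂x_j) dx_i ∧ dx_j.
  coefficient of dx ∧ dy: ∂f_2/∂x - ∂f_1/∂y = ∂(-6)/∂x - ∂(3*x*(x + y - 1))/∂y = -3*x
Assembling: d(omega) = (-3*x) dx ∧ dy.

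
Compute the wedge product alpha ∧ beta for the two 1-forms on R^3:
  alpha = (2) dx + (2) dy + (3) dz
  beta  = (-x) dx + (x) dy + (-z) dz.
alpha ∧ beta = (4*x) dx ∧ dy + (3*x - 2*z) dx ∧ dz + (-3*x - 2*z) dy ∧ dz

Distribute the wedge, using dx_i ∧ dx_j = -dx_j ∧ dx_i and dx_i ∧ dx_i = 0. For each pair (i, j) with i < j, the coefficient of dx_i ∧ dx_j in alpha ∧ beta is (alpha_i * beta_j - alpha_j * beta_i). Collecting: alpha ∧ beta = (4*x) dx ∧ dy + (3*x - 2*z) dx ∧ dz + (-3*x - 2*z) dy ∧ dz.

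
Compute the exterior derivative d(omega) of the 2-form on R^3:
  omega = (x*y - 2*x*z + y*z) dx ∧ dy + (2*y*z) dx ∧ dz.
d(omega) = (-2*x + y - 2*z) dx ∧ dy ∧ dz

For a 2-form omega = sum_{i<j} g_{ij} dx_i ∧ dx_j, the exterior derivative is
  d(omega) = sum_{i<j} d(g_{ij}) ∧ dx_i ∧ dx_j = sum_{i<j, k} (∂g_{ij}/∂x_k) dx_k ∧ dx_i ∧ dx_j.
Expand each term, using dx_k ∧ dx_i ∧ dx_j = sgn(permutation) dx_{(a)} ∧ dx_{(b)} ∧ dx_{(c)} with (a < b < c) sorted:
  d(x*y - 2*x*z + y*z) includes (∂/∂z)(x*y - 2*x*z + y*z) dz = (-2*x + y) dz, which multiplied by dx ∧ dy gives (-2*x + y) dx ∧ dy ∧ dz
  d(2*y*z) includes (∂/∂y)(2*y*z) dy = (2*z) dy, which multiplied by dx ∧ dz gives (-2*z) dx ∧ dy ∧ dz
Collecting like 3-forms: d(omega) = (-2*x + y - 2*z) dx ∧ dy ∧ dz.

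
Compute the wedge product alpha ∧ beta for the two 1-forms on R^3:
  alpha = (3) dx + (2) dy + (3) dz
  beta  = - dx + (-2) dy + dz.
alpha ∧ beta = (-4) dx ∧ dy + (6) dx ∧ dz + (8) dy ∧ dz

Distribute the wedge, using dx_i ∧ dx_j = -dx_j ∧ dx_i and dx_i ∧ dx_i = 0. For each pair (i, j) with i < j, the coefficient of dx_i ∧ dx_j in alpha ∧ beta is (alpha_i * beta_j - alpha_j * beta_i). Collecting: alpha ∧ beta = (-4) dx ∧ dy + (6) dx ∧ dz + (8) dy ∧ dz.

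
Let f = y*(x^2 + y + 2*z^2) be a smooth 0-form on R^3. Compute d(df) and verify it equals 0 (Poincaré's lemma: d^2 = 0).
d(df) = 0

Step 1: df = sum_i (∂f/∂x_i) dx_i = (2*x*y) dx + (x^2 + 2*y + 2*z^2) dy + (4*y*z) dz.
Step 2: Apply d again. Using the 1-form formula, the coefficient of dx ∧ dy in d(df) is ∂^2 f/∂x ∂y - ∂^2 f/∂y ∂x = (2*x) - (2*x) = 0 (equality of mixed partials for smooth f).
Similarly for dx ∧ dz and dy ∧ dz — all coefficients vanish. So d(df) = 0.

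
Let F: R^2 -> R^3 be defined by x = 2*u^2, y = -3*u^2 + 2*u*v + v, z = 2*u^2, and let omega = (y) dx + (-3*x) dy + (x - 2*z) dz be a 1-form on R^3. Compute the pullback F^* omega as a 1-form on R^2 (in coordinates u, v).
F^* omega = (4*u*(4*u^2 - u*v + v)) du + (u^2*(-12*u - 6)) dv

Using F^*(f dg) = (f ∘ F) d(g ∘ F), substitute each coordinate x_i by F_i(u, v) in f_i, and replace dx_i by d F_i = (∂F_i/∂u) du + (∂F_i/∂v) dv.
  For the x component: f_1(F) = -3*u^2 + 2*u*v + v; d F_1 = (4*u) du + (0) dv
  For the y component: f_2(F) = -6*u^2; d F_2 = (-6*u + 2*v) du + (2*u + 1) dv
  For the z component: f_3(F) = -2*u^2; d F_3 = (4*u) du + (0) dv
Combining and collecting du, dv coefficients:
  coeff of du: 4*u*(4*u^2 - u*v + v)
  coeff of dv: u^2*(-12*u - 6)
F^* omega = (4*u*(4*u^2 - u*v + v)) du + (u^2*(-12*u - 6)) dv.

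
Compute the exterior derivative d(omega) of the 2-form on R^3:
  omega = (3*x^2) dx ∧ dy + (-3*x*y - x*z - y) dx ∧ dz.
d(omega) = (3*x + 1) dx ∧ dy ∧ dz

For a 2-form omega = sum_{i<j} g_{ij} dx_i ∧ dx_j, the exterior derivative is
  d(omega) = sum_{i<j} d(g_{ij}) ∧ dx_i ∧ dx_j = sum_{i<j, k} (∂g_{ij}/∂x_k) dx_k ∧ dx_i ∧ dx_j.
Expand each term, using dx_k ∧ dx_i ∧ dx_j = sgn(permutation) dx_{(a)} ∧ dx_{(b)} ∧ dx_{(c)} with (a < b < c) sorted:
  d(-3*x*y - x*z - y) includes (∂/∂y)(-3*x*y - x*z - y) dy = (-3*x - 1) dy, which multiplied by dx ∧ dz gives (3*x + 1) dx ∧ dy ∧ dz
Collecting like 3-forms: d(omega) = (3*x + 1) dx ∧ dy ∧ dz.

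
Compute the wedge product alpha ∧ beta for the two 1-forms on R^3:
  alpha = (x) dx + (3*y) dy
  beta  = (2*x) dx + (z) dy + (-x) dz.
alpha ∧ beta = (x*(-6*y + z)) dx ∧ dy + (-x^2) dx ∧ dz + (-3*x*y) dy ∧ dz

Distribute the wedge, using dx_i ∧ dx_j = -dx_j ∧ dx_i and dx_i ∧ dx_i = 0. For each pair (i, j) with i < j, the coefficient of dx_i ∧ dx_j in alpha ∧ beta is (alpha_i * beta_j - alpha_j * beta_i). Collecting: alpha ∧ beta = (x*(-6*y + z)) dx ∧ dy + (-x^2) dx ∧ dz + (-3*x*y) dy ∧ dz.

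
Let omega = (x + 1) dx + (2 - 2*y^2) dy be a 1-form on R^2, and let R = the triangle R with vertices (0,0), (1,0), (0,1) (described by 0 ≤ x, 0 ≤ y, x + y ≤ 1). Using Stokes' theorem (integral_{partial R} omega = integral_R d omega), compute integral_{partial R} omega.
integral_(partial R) omega = 0

Stokes: integral_partial_R omega = integral_R d omega with d omega = (∂Q/∂x - ∂P/∂y) dx ∧ dy.
  ∂Q/∂x = 0
  ∂P/∂y = 0
  integrand = ∂Q/∂x - ∂P/∂y = 0.
Integrating over R: integral_0^1 integral_0^{1-x} (0) dy dx = 0.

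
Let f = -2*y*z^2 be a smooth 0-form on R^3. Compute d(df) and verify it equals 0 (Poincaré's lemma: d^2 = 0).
d(df) = 0

Step 1: df = sum_i (∂f/∂x_i) dx_i = (0) dx + (-2*z^2) dy + (-4*y*z) dz.
Step 2: Apply d again. Using the 1-form formula, the coefficient of dx ∧ dy in d(df) is ∂^2 f/∂x ∂y - ∂^2 f/∂y ∂x = (0) - (0) = 0 (equality of mixed partials for smooth f).
Similarly for dx ∧ dz and dy ∧ dz — all coefficients vanish. So d(df) = 0.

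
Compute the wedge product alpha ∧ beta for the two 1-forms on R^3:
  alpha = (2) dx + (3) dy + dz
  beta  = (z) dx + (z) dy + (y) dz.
alpha ∧ beta = (-z) dx ∧ dy + (2*y - z) dx ∧ dz + (3*y - z) dy ∧ dz

Distribute the wedge, using dx_i ∧ dx_j = -dx_j ∧ dx_i and dx_i ∧ dx_i = 0. For each pair (i, j) with i < j, the coefficient of dx_i ∧ dx_j in alpha ∧ beta is (alpha_i * beta_j - alpha_j * beta_i). Collecting: alpha ∧ beta = (-z) dx ∧ dy + (2*y - z) dx ∧ dz + (3*y - z) dy ∧ dz.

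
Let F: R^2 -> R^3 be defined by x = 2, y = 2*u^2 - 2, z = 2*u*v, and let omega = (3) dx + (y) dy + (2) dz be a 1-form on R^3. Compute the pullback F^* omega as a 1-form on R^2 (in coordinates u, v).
F^* omega = (8*u^3 - 8*u + 4*v) du + (4*u) dv

Using F^*(f dg) = (f ∘ F) d(g ∘ F), substitute each coordinate x_i by F_i(u, v) in f_i, and replace dx_i by d F_i = (∂F_i/∂u) du + (∂F_i/∂v) dv.
  For the x component: f_1(F) = 3; d F_1 = (0) du + (0) dv
  For the y component: f_2(F) = 2*u^2 - 2; d F_2 = (4*u) du + (0) dv
  For the z component: f_3(F) = 2; d F_3 = (2*v) du + (2*u) dv
Combining and collecting du, dv coefficients:
  coeff of du: 8*u^3 - 8*u + 4*v
  coeff of dv: 4*u
F^* omega = (8*u^3 - 8*u + 4*v) du + (4*u) dv.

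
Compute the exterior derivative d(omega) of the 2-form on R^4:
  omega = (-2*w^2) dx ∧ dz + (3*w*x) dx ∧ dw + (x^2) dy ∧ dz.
d(omega) = (-4*w) dx ∧ dz ∧ dw + (2*x) dx ∧ dy ∧ dz

For a 2-form omega = sum_{i<j} g_{ij} dx_i ∧ dx_j, the exterior derivative is
  d(omega) = sum_{i<j} d(g_{ij}) ∧ dx_i ∧ dx_j = sum_{i<j, k} (∂g_{ij}/∂x_k) dx_k ∧ dx_i ∧ dx_j.
Expand each term, using dx_k ∧ dx_i ∧ dx_j = sgn(permutation) dx_{(a)} ∧ dx_{(b)} ∧ dx_{(c)} with (a < b < c) sorted:
  d(-2*w^2) includes (∂/∂w)(-2*w^2) dw = (-4*w) dw, which multiplied by dx ∧ dz gives (-4*w) dx ∧ dz ∧ dw
  d(x^2) includes (∂/∂x)(x^2) dx = (2*x) dx, which multiplied by dy ∧ dz gives (2*x) dx ∧ dy ∧ dz
Collecting like 3-forms: d(omega) = (-4*w) dx ∧ dz ∧ dw + (2*x) dx ∧ dy ∧ dz.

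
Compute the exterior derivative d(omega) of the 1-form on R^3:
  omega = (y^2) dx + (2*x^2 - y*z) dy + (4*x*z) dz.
d(omega) = (4*x - 2*y) dx ∧ dy + (4*z) dx ∧ dz + (y) dy ∧ dz

For a 1-form omega = sum_i f_i dx_i, the exterior derivative is
  d(omega) = sum_{i < j} (∂f_j/∂x_i - ∂f_i/∂x_j) dx_i ∧ dx_j.
  coefficient of dx ∧ dy: ∂f_2/∂x - ∂f_1/∂y = ∂(2*x^2 - y*z)/∂x - ∂(y^2)/∂y = 4*x - 2*y
  coefficient of dx ∧ dz: ∂f_3/∂x - ∂f_1/∂z = ∂(4*x*z)/∂x - ∂(y^2)/∂z = 4*z
  coefficient of dy ∧ dz: ∂f_3/∂y - ∂f_2/∂z = ∂(4*x*z)/∂y - ∂(2*x^2 - y*z)/∂z = y
Assembling: d(omega) = (4*x - 2*y) dx ∧ dy + (4*z) dx ∧ dz + (y) dy ∧ dz.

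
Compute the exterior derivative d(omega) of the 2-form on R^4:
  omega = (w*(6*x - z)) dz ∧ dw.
d(omega) = (6*w) dx ∧ dz ∧ dw

For a 2-form omega = sum_{i<j} g_{ij} dx_i ∧ dx_j, the exterior derivative is
  d(omega) = sum_{i<j} d(g_{ij}) ∧ dx_i ∧ dx_j = sum_{i<j, k} (∂g_{ij}/∂x_k) dx_k ∧ dx_i ∧ dx_j.
Expand each term, using dx_k ∧ dx_i ∧ dx_j = sgn(permutation) dx_{(a)} ∧ dx_{(b)} ∧ dx_{(c)} with (a < b < c) sorted:
  d(w*(6*x - z)) includes (∂/∂x)(w*(6*x - z)) dx = (6*w) dx, which multiplied by dz ∧ dw gives (6*w) dx ∧ dz ∧ dw
Collecting like 3-forms: d(omega) = (6*w) dx ∧ dz ∧ dw.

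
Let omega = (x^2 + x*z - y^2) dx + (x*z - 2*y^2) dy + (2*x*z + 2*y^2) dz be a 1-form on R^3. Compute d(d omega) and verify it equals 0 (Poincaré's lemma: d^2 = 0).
d(d omega) = 0

Step 1: d omega = sum_{i<j} (∂f_j/∂x_i - ∂f_i/∂x_j) dx_i ∧ dx_j:
  coeff of dx ∧ dy: 2*y + z
  coeff of dx ∧ dz: -x + 2*z
  coeff of dy ∧ dz: -x + 4*y
Step 2: Apply d again to each 2-form coefficient. The only possible 3-form in R^3 is dx ∧ dy ∧ dz, with coefficient
  ∂(coeff of dy∧dz)/∂x - ∂(coeff of dx∧dz)/∂y + ∂(coeff of dx∧dy)/∂z
  = ∂/∂x (-x + 4*y) - ∂/∂y (-x + 2*z) + ∂/∂z (2*y + z).
Each of these terms simplifies to sums of mixed partials that cancel in pairs. The result is 0 (by equality of mixed partials for smooth functions — Schwarz / Clairaut).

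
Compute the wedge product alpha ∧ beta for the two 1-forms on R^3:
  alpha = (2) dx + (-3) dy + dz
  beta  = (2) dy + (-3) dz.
alpha ∧ beta = (4) dx ∧ dy + (-6) dx ∧ dz + (7) dy ∧ dz

Distribute the wedge, using dx_i ∧ dx_j = -dx_j ∧ dx_i and dx_i ∧ dx_i = 0. For each pair (i, j) with i < j, the coefficient of dx_i ∧ dx_j in alpha ∧ beta is (alpha_i * beta_j - alpha_j * beta_i). Collecting: alpha ∧ beta = (4) dx ∧ dy + (-6) dx ∧ dz + (7) dy ∧ dz.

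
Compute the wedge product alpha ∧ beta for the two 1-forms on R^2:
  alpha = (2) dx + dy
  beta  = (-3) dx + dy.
alpha ∧ beta = (5) dx ∧ dy

Distribute the wedge, using dx_i ∧ dx_j = -dx_j ∧ dx_i and dx_i ∧ dx_i = 0. For each pair (i, j) with i < j, the coefficient of dx_i ∧ dx_j in alpha ∧ beta is (alpha_i * beta_j - alpha_j * beta_i). Collecting: alpha ∧ beta = (5) dx ∧ dy.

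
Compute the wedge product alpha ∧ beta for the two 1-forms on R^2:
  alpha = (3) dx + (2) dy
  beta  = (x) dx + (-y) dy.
alpha ∧ beta = (-2*x - 3*y) dx ∧ dy

Distribute the wedge, using dx_i ∧ dx_j = -dx_j ∧ dx_i and dx_i ∧ dx_i = 0. For each pair (i, j) with i < j, the coefficient of dx_i ∧ dx_j in alpha ∧ beta is (alpha_i * beta_j - alpha_j * beta_i). Collecting: alpha ∧ beta = (-2*x - 3*y) dx ∧ dy.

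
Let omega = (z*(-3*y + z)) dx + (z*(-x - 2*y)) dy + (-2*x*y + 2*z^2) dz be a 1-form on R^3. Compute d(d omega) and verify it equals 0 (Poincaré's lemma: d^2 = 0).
d(d omega) = 0

Step 1: d omega = sum_{i<j} (∂f_j/∂x_i - ∂f_i/∂x_j) dx_i ∧ dx_j:
  coeff of dx ∧ dy: 2*z
  coeff of dx ∧ dz: y - 2*z
  coeff of dy ∧ dz: -x + 2*y
Step 2: Apply d again to each 2-form coefficient. The only possible 3-form in R^3 is dx ∧ dy ∧ dz, with coefficient
  ∂(coeff of dy∧dz)/∂x - ∂(coeff of dx∧dz)/∂y + ∂(coeff of dx∧dy)/∂z
  = ∂/∂x (-x + 2*y) - ∂/∂y (y - 2*z) + ∂/∂z (2*z).
Each of these terms simplifies to sums of mixed partials that cancel in pairs. The result is 0 (by equality of mixed partials for smooth functions — Schwarz / Clairaut).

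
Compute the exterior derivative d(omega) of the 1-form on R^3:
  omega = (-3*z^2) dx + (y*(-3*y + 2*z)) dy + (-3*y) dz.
d(omega) = (6*z) dx ∧ dz + (-2*y - 3) dy ∧ dz

For a 1-form omega = sum_i f_i dx_i, the exterior derivative is
  d(omega) = sum_{i < j} (∂f_j/∂x_i - ∂f_i/∂x_j) dx_i ∧ dx_j.
  coefficient of dx ∧ dz: ∂f_3/∂x - ∂f_1/∂z = ∂(-3*y)/∂x - ∂(-3*z^2)/∂z = 6*z
  coefficient of dy ∧ dz: ∂f_3/∂y - ∂f_2/∂z = ∂(-3*y)/∂y - ∂(y*(-3*y + 2*z))/∂z = -2*y - 3
Assembling: d(omega) = (6*z) dx ∧ dz + (-2*y - 3) dy ∧ dz.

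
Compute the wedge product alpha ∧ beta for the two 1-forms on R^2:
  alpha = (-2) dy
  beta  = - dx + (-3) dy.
alpha ∧ beta = (-2) dx ∧ dy

Distribute the wedge, using dx_i ∧ dx_j = -dx_j ∧ dx_i and dx_i ∧ dx_i = 0. For each pair (i, j) with i < j, the coefficient of dx_i ∧ dx_j in alpha ∧ beta is (alpha_i * beta_j - alpha_j * beta_i). Collecting: alpha ∧ beta = (-2) dx ∧ dy.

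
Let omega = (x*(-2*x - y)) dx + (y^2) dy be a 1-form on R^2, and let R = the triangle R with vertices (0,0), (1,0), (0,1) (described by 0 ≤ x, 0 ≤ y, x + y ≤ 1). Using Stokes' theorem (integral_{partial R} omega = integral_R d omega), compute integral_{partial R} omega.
integral_(partial R) omega = 1/6

Stokes: integral_partial_R omega = integral_R d omega with d omega = (∂Q/∂x - ∂P/∂y) dx ∧ dy.
  ∂Q/∂x = 0
  ∂P/∂y = -x
  integrand = ∂Q/∂x - ∂P/∂y = x.
Integrating over R: integral_0^1 integral_0^{1-x} (x) dy dx = 1/6.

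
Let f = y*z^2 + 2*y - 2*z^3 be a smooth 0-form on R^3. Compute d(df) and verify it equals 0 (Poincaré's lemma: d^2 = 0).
d(df) = 0

Step 1: df = sum_i (∂f/∂x_i) dx_i = (0) dx + (z^2 + 2) dy + (2*z*(y - 3*z)) dz.
Step 2: Apply d again. Using the 1-form formula, the coefficient of dx ∧ dy in d(df) is ∂^2 f/∂x ∂y - ∂^2 f/∂y ∂x = (0) - (0) = 0 (equality of mixed partials for smooth f).
Similarly for dx ∧ dz and dy ∧ dz — all coefficients vanish. So d(df) = 0.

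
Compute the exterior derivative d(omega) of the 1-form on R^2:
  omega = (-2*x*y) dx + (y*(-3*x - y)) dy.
d(omega) = (2*x - 3*y) dx ∧ dy

For a 1-form omega = sum_i f_i dx_i, the exterior derivative is
  d(omega) = sum_{i < j} (∂f_j/∂x_i - ∂f_i/∂x_j) dx_i ∧ dx_j.
  coefficient of dx ∧ dy: ∂f_2/∂x - ∂f_1/∂y = ∂(y*(-3*x - y))/∂x - ∂(-2*x*y)/∂y = 2*x - 3*y
Assembling: d(omega) = (2*x - 3*y) dx ∧ dy.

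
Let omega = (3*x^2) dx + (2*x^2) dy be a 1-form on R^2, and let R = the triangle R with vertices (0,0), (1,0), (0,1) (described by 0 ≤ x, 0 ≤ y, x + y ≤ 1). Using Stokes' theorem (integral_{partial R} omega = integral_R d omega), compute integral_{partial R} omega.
integral_(partial R) omega = 2/3

Stokes: integral_partial_R omega = integral_R d omega with d omega = (∂Q/∂x - ∂P/∂y) dx ∧ dy.
  ∂Q/∂x = 4*x
  ∂P/∂y = 0
  integrand = ∂Q/∂x - ∂P/∂y = 4*x.
Integrating over R: integral_0^1 integral_0^{1-x} (4*x) dy dx = 2/3.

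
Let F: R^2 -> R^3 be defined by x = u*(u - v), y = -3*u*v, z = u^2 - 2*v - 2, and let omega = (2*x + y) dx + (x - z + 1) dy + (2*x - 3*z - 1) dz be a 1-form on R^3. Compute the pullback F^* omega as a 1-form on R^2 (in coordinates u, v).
F^* omega = (2*u^3 - 16*u^2*v + 8*u*v^2 + 12*u*v + 10*u - 6*v^2 - 9*v) du + (-2*u^3 + 8*u^2*v + 2*u^2 - 2*u*v - 9*u - 12*v - 10) dv

Using F^*(f dg) = (f ∘ F) d(g ∘ F), substitute each coordinate x_i by F_i(u, v) in f_i, and replace dx_i by d F_i = (∂F_i/∂u) du + (∂F_i/∂v) dv.
  For the x component: f_1(F) = u*(2*u - 5*v); d F_1 = (2*u - v) du + (-u) dv
  For the y component: f_2(F) = -u*v + 2*v + 3; d F_2 = (-3*v) du + (-3*u) dv
  For the z component: f_3(F) = -u^2 - 2*u*v + 6*v + 5; d F_3 = (2*u) du + (-2) dv
Combining and collecting du, dv coefficients:
  coeff of du: 2*u^3 - 16*u^2*v + 8*u*v^2 + 12*u*v + 10*u - 6*v^2 - 9*v
  coeff of dv: -2*u^3 + 8*u^2*v + 2*u^2 - 2*u*v - 9*u - 12*v - 10
F^* omega = (2*u^3 - 16*u^2*v + 8*u*v^2 + 12*u*v + 10*u - 6*v^2 - 9*v) du + (-2*u^3 + 8*u^2*v + 2*u^2 - 2*u*v - 9*u - 12*v - 10) dv.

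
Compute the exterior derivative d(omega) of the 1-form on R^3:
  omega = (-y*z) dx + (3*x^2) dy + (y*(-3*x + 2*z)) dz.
d(omega) = (6*x + z) dx ∧ dy + (-2*y) dx ∧ dz + (-3*x + 2*z) dy ∧ dz

For a 1-form omega = sum_i f_i dx_i, the exterior derivative is
  d(omega) = sum_{i < j} (∂f_j/∂x_i - ∂f_i/∂x_j) dx_i ∧ dx_j.
  coefficient of dx ∧ dy: ∂f_2/∂x - ∂f_1/∂y = ∂(3*x^2)/∂x - ∂(-y*z)/∂y = 6*x + z
  coefficient of dx ∧ dz: ∂f_3/∂x - ∂f_1/∂z = ∂(y*(-3*x + 2*z))/∂x - ∂(-y*z)/∂z = -2*y
  coefficient of dy ∧ dz: ∂f_3/∂y - ∂f_2/∂z = ∂(y*(-3*x + 2*z))/∂y - ∂(3*x^2)/∂z = -3*x + 2*z
Assembling: d(omega) = (6*x + z) dx ∧ dy + (-2*y) dx ∧ dz + (-3*x + 2*z) dy ∧ dz.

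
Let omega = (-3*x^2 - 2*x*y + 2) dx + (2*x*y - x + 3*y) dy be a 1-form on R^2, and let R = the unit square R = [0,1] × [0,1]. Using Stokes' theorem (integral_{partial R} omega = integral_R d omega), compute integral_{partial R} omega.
integral_(partial R) omega = 1

Stokes: integral_partial_R omega = integral_R d omega with d omega = (∂Q/∂x - ∂P/∂y) dx ∧ dy.
  ∂Q/∂x = 2*y - 1
  ∂P/∂y = -2*x
  integrand = ∂Q/∂x - ∂P/∂y = 2*x + 2*y - 1.
Integrating over R: integral_0^1 integral_0^1 (2*x + 2*y - 1) dx dy = 1.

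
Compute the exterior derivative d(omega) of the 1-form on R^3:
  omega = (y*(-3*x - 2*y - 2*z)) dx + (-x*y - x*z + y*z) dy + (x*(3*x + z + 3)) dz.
d(omega) = (3*x + 3*y + z) dx ∧ dy + (6*x + 2*y + z + 3) dx ∧ dz + (x - y) dy ∧ dz

For a 1-form omega = sum_i f_i dx_i, the exterior derivative is
  d(omega) = sum_{i < j} (∂f_j/∂x_i - ∂f_i/∂x_j) dx_i ∧ dx_j.
  coefficient of dx ∧ dy: ∂f_2/∂x - ∂f_1/∂y = ∂(-x*y - x*z + y*z)/∂x - ∂(y*(-3*x - 2*y - 2*z))/∂y = 3*x + 3*y + z
  coefficient of dx ∧ dz: ∂f_3/∂x - ∂f_1/∂z = ∂(x*(3*x + z + 3))/∂x - ∂(y*(-3*x - 2*y - 2*z))/∂z = 6*x + 2*y + z + 3
  coefficient of dy ∧ dz: ∂f_3/∂y - ∂f_2/∂z = ∂(x*(3*x + z + 3))/∂y - ∂(-x*y - x*z + y*z)/∂z = x - y
Assembling: d(omega) = (3*x + 3*y + z) dx ∧ dy + (6*x + 2*y + z + 3) dx ∧ dz + (x - y) dy ∧ dz.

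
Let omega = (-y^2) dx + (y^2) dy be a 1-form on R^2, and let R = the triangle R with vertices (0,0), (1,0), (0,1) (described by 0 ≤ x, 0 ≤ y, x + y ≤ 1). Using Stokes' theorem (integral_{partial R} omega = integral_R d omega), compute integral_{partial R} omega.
integral_(partial R) omega = 1/3

Stokes: integral_partial_R omega = integral_R d omega with d omega = (∂Q/∂x - ∂P/∂y) dx ∧ dy.
  ∂Q/∂x = 0
  ∂P/∂y = -2*y
  integrand = ∂Q/∂x - ∂P/∂y = 2*y.
Integrating over R: integral_0^1 integral_0^{1-x} (2*y) dy dx = 1/3.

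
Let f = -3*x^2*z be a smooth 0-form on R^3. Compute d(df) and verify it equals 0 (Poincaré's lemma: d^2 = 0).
d(df) = 0

Step 1: df = sum_i (∂f/∂x_i) dx_i = (-6*x*z) dx + (0) dy + (-3*x^2) dz.
Step 2: Apply d again. Using the 1-form formula, the coefficient of dx ∧ dy in d(df) is ∂^2 f/∂x ∂y - ∂^2 f/∂y ∂x = (0) - (0) = 0 (equality of mixed partials for smooth f).
Similarly for dx ∧ dz and dy ∧ dz — all coefficients vanish. So d(df) = 0.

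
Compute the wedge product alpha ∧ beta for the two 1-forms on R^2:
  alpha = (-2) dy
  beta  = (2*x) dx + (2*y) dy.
alpha ∧ beta = (4*x) dx ∧ dy

Distribute the wedge, using dx_i ∧ dx_j = -dx_j ∧ dx_i and dx_i ∧ dx_i = 0. For each pair (i, j) with i < j, the coefficient of dx_i ∧ dx_j in alpha ∧ beta is (alpha_i * beta_j - alpha_j * beta_i). Collecting: alpha ∧ beta = (4*x) dx ∧ dy.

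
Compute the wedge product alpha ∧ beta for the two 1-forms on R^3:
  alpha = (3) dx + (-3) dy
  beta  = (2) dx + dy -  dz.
alpha ∧ beta = (9) dx ∧ dy + (-3) dx ∧ dz + (3) dy ∧ dz

Distribute the wedge, using dx_i ∧ dx_j = -dx_j ∧ dx_i and dx_i ∧ dx_i = 0. For each pair (i, j) with i < j, the coefficient of dx_i ∧ dx_j in alpha ∧ beta is (alpha_i * beta_j - alpha_j * beta_i). Collecting: alpha ∧ beta = (9) dx ∧ dy + (-3) dx ∧ dz + (3) dy ∧ dz.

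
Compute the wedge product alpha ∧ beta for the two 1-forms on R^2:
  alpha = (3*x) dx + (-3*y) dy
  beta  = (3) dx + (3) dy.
alpha ∧ beta = (9*x + 9*y) dx ∧ dy

Distribute the wedge, using dx_i ∧ dx_j = -dx_j ∧ dx_i and dx_i ∧ dx_i = 0. For each pair (i, j) with i < j, the coefficient of dx_i ∧ dx_j in alpha ∧ beta is (alpha_i * beta_j - alpha_j * beta_i). Collecting: alpha ∧ beta = (9*x + 9*y) dx ∧ dy.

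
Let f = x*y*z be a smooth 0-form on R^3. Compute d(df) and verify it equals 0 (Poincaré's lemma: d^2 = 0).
d(df) = 0

Step 1: df = sum_i (∂f/∂x_i) dx_i = (y*z) dx + (x*z) dy + (x*y) dz.
Step 2: Apply d again. Using the 1-form formula, the coefficient of dx ∧ dy in d(df) is ∂^2 f/∂x ∂y - ∂^2 f/∂y ∂x = (z) - (z) = 0 (equality of mixed partials for smooth f).
Similarly for dx ∧ dz and dy ∧ dz — all coefficients vanish. So d(df) = 0.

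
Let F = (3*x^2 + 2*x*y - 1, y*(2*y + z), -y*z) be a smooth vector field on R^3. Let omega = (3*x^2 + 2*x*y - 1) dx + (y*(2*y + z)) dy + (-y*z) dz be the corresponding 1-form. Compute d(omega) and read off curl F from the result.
d(omega) = (-y - z) dy ∧ dz + (0) dz ∧ dx + (-2*x) dx ∧ dy; curl F = (-y - z, 0, -2*x)

d omega = sum_{i<j} (∂f_j/∂x_i - ∂f_i/∂x_j) dx_i ∧ dx_j. Under the identification (dy ∧ dz, dz ∧ dx, dx ∧ dy) ↔ (e_x, e_y, e_z), the coefficients are exactly the components of curl F. Compute:
  ∂R/∂y - ∂Q/∂z = (-z) - (y) = -y - z
  ∂P/∂z - ∂R/∂x = (0) - (0) = 0
  ∂Q/∂x - ∂P/∂y = (0) - (2*x) = -2*x.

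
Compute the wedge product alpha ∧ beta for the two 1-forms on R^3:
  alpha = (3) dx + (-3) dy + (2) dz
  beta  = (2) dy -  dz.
alpha ∧ beta = (6) dx ∧ dy + (-3) dx ∧ dz + (-1) dy ∧ dz

Distribute the wedge, using dx_i ∧ dx_j = -dx_j ∧ dx_i and dx_i ∧ dx_i = 0. For each pair (i, j) with i < j, the coefficient of dx_i ∧ dx_j in alpha ∧ beta is (alpha_i * beta_j - alpha_j * beta_i). Collecting: alpha ∧ beta = (6) dx ∧ dy + (-3) dx ∧ dz + (-1) dy ∧ dz.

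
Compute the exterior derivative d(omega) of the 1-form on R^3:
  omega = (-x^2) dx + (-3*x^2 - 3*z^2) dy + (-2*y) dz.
d(omega) = (-6*x) dx ∧ dy + (6*z - 2) dy ∧ dz

For a 1-form omega = sum_i f_i dx_i, the exterior derivative is
  d(omega) = sum_{i < j} (∂f_j/∂x_i - ∂f_i/∂x_j) dx_i ∧ dx_j.
  coefficient of dx ∧ dy: ∂f_2/∂x - ∂f_1/∂y = ∂(-3*x^2 - 3*z^2)/∂x - ∂(-x^2)/∂y = -6*x
  coefficient of dy ∧ dz: ∂f_3/∂y - ∂f_2/∂z = ∂(-2*y)/∂y - ∂(-3*x^2 - 3*z^2)/∂z = 6*z - 2
Assembling: d(omega) = (-6*x) dx ∧ dy + (6*z - 2) dy ∧ dz.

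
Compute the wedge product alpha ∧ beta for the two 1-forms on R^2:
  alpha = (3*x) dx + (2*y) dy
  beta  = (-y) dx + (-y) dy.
alpha ∧ beta = (y*(-3*x + 2*y)) dx ∧ dy

Distribute the wedge, using dx_i ∧ dx_j = -dx_j ∧ dx_i and dx_i ∧ dx_i = 0. For each pair (i, j) with i < j, the coefficient of dx_i ∧ dx_j in alpha ∧ beta is (alpha_i * beta_j - alpha_j * beta_i). Collecting: alpha ∧ beta = (y*(-3*x + 2*y)) dx ∧ dy.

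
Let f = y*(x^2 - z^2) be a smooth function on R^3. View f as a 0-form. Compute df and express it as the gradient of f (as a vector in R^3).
df = (2*x*y) dx + (x^2 - z^2) dy + (-2*y*z) dz; grad f = (2*x*y, x^2 - z^2, -2*y*z)

For a 0-form f, d f = (∂f/∂x) dx + (∂f/∂y) dy + (∂f/∂z) dz. The components of the vector representation are exactly the entries of grad f in Cartesian coordinates:
  ∂f/∂x = 2*x*y
  ∂f/∂y = x^2 - z^2
  ∂f/∂z = -2*y*z.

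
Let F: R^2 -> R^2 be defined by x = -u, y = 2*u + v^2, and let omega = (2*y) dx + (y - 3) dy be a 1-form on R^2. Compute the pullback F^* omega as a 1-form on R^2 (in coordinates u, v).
F^* omega = (-6) du + (2*v*(2*u + v^2 - 3)) dv

Using F^*(f dg) = (f ∘ F) d(g ∘ F), substitute each coordinate x_i by F_i(u, v) in f_i, and replace dx_i by d F_i = (∂F_i/∂u) du + (∂F_i/∂v) dv.
  For the x component: f_1(F) = 4*u + 2*v^2; d F_1 = (-1) du + (0) dv
  For the y component: f_2(F) = 2*u + v^2 - 3; d F_2 = (2) du + (2*v) dv
Combining and collecting du, dv coefficients:
  coeff of du: -6
  coeff of dv: 2*v*(2*u + v^2 - 3)
F^* omega = (-6) du + (2*v*(2*u + v^2 - 3)) dv.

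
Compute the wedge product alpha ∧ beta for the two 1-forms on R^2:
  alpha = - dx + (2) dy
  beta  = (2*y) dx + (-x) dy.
alpha ∧ beta = (x - 4*y) dx ∧ dy

Distribute the wedge, using dx_i ∧ dx_j = -dx_j ∧ dx_i and dx_i ∧ dx_i = 0. For each pair (i, j) with i < j, the coefficient of dx_i ∧ dx_j in alpha ∧ beta is (alpha_i * beta_j - alpha_j * beta_i). Collecting: alpha ∧ beta = (x - 4*y) dx ∧ dy.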